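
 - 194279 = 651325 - 845604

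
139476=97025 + 42451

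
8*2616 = 20928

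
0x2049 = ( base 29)9O0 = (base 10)8265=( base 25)d5f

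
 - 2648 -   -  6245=3597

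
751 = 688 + 63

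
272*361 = 98192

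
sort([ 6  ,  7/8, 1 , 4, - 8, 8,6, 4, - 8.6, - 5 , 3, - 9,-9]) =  [ - 9, - 9, - 8.6, - 8, - 5, 7/8 , 1, 3,4,4,6 , 6, 8]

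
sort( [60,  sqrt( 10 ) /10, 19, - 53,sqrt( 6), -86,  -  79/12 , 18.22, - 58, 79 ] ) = [ - 86,- 58, - 53, - 79/12,sqrt (10 ) /10 , sqrt( 6 ),18.22, 19,60, 79]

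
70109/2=70109/2  =  35054.50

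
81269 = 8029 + 73240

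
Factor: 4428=2^2*3^3* 41^1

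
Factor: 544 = 2^5*17^1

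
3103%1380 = 343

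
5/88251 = 5/88251 = 0.00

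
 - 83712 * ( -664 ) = 55584768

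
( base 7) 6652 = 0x955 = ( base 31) 2F2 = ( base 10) 2389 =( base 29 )2ob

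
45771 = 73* 627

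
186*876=162936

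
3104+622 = 3726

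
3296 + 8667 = 11963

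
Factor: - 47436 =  -2^2*3^1* 59^1*67^1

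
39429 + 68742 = 108171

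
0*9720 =0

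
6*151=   906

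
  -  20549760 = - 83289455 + 62739695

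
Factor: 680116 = 2^2*170029^1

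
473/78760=43/7160 = 0.01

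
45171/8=5646+3/8 = 5646.38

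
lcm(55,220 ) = 220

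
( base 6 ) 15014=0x952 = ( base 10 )2386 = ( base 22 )4KA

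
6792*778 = 5284176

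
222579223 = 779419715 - 556840492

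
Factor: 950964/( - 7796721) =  - 316988/2598907  =  - 2^2*7^1* 11321^1*2598907^( - 1)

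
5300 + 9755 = 15055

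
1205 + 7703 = 8908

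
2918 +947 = 3865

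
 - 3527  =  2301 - 5828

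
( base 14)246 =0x1c6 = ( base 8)706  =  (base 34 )dc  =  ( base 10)454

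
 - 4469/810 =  - 6 +391/810 = - 5.52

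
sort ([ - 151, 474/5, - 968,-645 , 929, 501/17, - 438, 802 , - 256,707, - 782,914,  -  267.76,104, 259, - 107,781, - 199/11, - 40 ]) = [ - 968, - 782, - 645 , - 438,  -  267.76, - 256,-151, - 107, - 40, - 199/11, 501/17,474/5,104, 259 , 707, 781, 802,914,  929 ]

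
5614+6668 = 12282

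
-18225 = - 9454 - 8771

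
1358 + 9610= 10968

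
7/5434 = 7/5434=0.00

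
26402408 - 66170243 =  - 39767835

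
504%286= 218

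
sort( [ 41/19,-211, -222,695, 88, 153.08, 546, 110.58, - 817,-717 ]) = [ - 817,  -  717, - 222,- 211, 41/19,88, 110.58, 153.08, 546, 695 ]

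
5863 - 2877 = 2986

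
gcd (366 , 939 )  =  3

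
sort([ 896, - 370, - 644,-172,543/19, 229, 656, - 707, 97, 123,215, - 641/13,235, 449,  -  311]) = [ - 707, - 644, - 370,- 311,- 172, - 641/13, 543/19, 97, 123, 215,229,235,449 , 656,896 ] 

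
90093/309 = 291 + 58/103 = 291.56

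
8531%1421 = 5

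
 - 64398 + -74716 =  - 139114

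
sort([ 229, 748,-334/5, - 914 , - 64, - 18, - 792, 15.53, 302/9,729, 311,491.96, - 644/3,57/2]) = [-914, - 792, - 644/3, - 334/5, - 64 ,  -  18 , 15.53, 57/2,302/9, 229, 311,491.96,729 , 748]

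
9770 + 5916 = 15686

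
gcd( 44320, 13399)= 1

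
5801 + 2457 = 8258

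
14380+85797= 100177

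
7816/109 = 7816/109=71.71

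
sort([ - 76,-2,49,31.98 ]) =[  -  76, - 2, 31.98, 49 ]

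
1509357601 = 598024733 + 911332868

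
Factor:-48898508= - 2^2*1487^1* 8221^1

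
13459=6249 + 7210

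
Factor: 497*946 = 2^1 * 7^1*11^1 *43^1 * 71^1 = 470162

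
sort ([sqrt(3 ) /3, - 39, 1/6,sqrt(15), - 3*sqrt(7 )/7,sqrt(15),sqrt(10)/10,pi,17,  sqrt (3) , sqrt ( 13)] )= [-39 ,  -  3*sqrt (7) /7,1/6, sqrt ( 10)/10,sqrt( 3)/3, sqrt (3),  pi,sqrt( 13),sqrt(15),sqrt( 15),17]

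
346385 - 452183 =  - 105798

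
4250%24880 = 4250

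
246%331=246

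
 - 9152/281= - 33+ 121/281 = - 32.57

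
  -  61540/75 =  - 12308/15 = - 820.53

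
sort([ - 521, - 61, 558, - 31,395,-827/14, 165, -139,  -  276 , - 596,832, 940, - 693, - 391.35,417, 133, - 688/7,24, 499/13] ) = [ - 693,- 596, - 521,-391.35,  -  276, - 139,-688/7, -61, - 827/14, - 31,24, 499/13,133, 165,395, 417  ,  558, 832, 940 ]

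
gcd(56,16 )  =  8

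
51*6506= 331806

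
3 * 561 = 1683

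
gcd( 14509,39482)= 1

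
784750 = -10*( - 78475 )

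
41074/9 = 4563 + 7/9 = 4563.78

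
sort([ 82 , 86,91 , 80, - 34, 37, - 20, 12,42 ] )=[ - 34,-20, 12, 37, 42,  80, 82, 86 , 91]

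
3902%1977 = 1925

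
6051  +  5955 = 12006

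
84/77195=84/77195= 0.00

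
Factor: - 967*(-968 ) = 2^3 * 11^2*967^1 = 936056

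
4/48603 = 4/48603= 0.00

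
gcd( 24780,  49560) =24780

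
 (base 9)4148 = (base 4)233201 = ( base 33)2q5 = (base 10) 3041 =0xbe1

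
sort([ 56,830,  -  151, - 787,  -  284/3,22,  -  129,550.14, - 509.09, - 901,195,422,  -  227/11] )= [ -901, -787, - 509.09, - 151,  -  129,-284/3, - 227/11, 22, 56,195,422,550.14,830] 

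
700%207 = 79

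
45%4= 1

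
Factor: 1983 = 3^1*661^1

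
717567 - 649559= 68008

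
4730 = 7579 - 2849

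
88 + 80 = 168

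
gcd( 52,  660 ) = 4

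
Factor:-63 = -3^2*7^1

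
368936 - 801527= - 432591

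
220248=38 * 5796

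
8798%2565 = 1103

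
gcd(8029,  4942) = 7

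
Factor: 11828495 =5^1*7^1 *337957^1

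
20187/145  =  139 + 32/145 = 139.22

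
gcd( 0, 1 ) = 1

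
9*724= 6516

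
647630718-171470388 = 476160330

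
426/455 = 426/455 = 0.94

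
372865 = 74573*5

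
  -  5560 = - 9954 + 4394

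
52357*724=37906468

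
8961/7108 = 8961/7108 = 1.26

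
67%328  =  67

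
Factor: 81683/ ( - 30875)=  - 5^( -3)*7^2*13^ ( - 1 )*19^(-1) * 1667^1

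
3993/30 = 133+1/10 = 133.10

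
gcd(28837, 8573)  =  1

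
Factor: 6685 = 5^1*7^1*191^1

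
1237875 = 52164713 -50926838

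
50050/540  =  5005/54 = 92.69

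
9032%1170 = 842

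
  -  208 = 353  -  561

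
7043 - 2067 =4976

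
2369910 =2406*985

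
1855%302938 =1855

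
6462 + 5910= 12372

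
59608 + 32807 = 92415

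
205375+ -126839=78536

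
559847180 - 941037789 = -381190609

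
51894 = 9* 5766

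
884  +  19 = 903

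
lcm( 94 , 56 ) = 2632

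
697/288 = 697/288 = 2.42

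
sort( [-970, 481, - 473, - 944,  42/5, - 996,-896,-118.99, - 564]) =[-996, - 970, - 944,-896, - 564, - 473,-118.99,42/5, 481]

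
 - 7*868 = -6076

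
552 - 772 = -220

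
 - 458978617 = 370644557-829623174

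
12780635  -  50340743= - 37560108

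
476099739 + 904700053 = 1380799792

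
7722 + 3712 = 11434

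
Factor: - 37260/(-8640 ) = 69/16 = 2^ (- 4)*3^1* 23^1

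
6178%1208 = 138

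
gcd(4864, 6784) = 128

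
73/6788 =73/6788 = 0.01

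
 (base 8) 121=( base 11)74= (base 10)81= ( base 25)36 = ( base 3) 10000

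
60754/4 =30377/2=15188.50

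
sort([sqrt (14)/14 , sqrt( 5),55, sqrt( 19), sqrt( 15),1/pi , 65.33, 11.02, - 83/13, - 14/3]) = [ - 83/13, - 14/3, sqrt( 14 ) /14,1/pi , sqrt(5), sqrt (15 ), sqrt(  19),11.02, 55, 65.33]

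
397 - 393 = 4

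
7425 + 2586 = 10011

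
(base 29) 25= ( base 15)43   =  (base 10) 63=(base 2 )111111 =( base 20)33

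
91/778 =91/778=0.12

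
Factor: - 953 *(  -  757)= 757^1*953^1 = 721421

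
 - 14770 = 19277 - 34047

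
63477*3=190431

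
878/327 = 2+ 224/327 = 2.69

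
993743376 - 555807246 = 437936130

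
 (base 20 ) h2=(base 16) 156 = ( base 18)110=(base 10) 342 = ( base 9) 420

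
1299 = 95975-94676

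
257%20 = 17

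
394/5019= 394/5019 = 0.08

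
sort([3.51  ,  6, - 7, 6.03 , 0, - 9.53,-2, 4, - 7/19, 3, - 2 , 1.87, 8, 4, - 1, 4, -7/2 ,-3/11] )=[ - 9.53, - 7, - 7/2, - 2 ,-2, - 1, - 7/19,- 3/11,0, 1.87, 3, 3.51,  4, 4,4,6, 6.03, 8] 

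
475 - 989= - 514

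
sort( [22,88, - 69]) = [ - 69,22,88] 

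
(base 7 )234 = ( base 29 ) 47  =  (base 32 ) 3R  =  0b1111011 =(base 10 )123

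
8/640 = 1/80=   0.01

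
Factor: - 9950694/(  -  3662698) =3^1 *179^( - 1 )*193^1*661^1 * 787^( -1 ) = 382719/140873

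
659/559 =1+100/559 = 1.18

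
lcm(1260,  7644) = 114660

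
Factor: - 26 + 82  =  56=2^3*7^1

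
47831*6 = 286986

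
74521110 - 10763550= 63757560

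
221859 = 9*24651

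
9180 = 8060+1120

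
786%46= 4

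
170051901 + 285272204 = 455324105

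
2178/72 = 121/4  =  30.25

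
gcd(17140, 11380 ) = 20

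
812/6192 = 203/1548 = 0.13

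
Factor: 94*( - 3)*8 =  - 2^4*3^1 * 47^1 = -  2256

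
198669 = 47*4227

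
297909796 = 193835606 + 104074190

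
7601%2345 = 566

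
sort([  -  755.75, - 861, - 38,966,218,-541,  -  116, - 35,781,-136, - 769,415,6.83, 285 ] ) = [  -  861, - 769, - 755.75 , - 541, - 136,  -  116, - 38,-35,6.83,218,285,415,781,966 ] 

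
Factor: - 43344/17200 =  - 63/25  =  - 3^2*5^( - 2 )*7^1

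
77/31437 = 11/4491 = 0.00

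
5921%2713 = 495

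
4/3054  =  2/1527  =  0.00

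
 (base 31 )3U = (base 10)123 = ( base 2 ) 1111011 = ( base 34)3L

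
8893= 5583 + 3310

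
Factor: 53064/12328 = 3^2 * 11^1*23^( - 1 ) = 99/23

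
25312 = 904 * 28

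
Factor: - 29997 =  - 3^3 * 11^1*101^1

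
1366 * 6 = 8196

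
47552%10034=7416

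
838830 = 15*55922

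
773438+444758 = 1218196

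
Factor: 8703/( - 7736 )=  - 9/8 = - 2^( - 3)* 3^2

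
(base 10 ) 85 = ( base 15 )5A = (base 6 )221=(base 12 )71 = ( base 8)125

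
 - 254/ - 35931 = 254/35931 = 0.01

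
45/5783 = 45/5783  =  0.01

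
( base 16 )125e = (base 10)4702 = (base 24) 83M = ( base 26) 6OM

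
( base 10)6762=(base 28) 8HE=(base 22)DL8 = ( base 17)166D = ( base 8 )15152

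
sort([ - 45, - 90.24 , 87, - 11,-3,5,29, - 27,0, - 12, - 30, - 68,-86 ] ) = [-90.24, - 86, - 68,-45,  -  30, - 27, - 12, - 11, - 3,0,5,29, 87] 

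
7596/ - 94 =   -  81 + 9/47 = -80.81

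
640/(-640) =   -  1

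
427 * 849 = 362523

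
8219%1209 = 965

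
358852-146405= 212447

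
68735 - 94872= -26137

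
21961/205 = 21961/205 = 107.13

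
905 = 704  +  201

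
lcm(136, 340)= 680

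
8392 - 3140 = 5252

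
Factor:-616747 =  - 677^1  *911^1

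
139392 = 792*176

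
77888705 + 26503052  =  104391757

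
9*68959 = 620631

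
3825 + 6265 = 10090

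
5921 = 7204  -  1283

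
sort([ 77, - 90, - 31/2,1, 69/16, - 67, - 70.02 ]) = [ - 90, - 70.02, - 67,- 31/2, 1, 69/16, 77] 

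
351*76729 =26931879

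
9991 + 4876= 14867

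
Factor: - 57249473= - 57249473^1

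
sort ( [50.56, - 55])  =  [ - 55, 50.56]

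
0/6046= 0= 0.00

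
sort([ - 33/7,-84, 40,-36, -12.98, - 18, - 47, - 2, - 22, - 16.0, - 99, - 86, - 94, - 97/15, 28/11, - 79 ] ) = [ - 99, - 94, - 86 , - 84, - 79, - 47,-36, - 22, - 18, - 16.0, - 12.98, - 97/15, - 33/7, - 2, 28/11,40 ]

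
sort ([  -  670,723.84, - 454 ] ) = [  -  670,  -  454, 723.84]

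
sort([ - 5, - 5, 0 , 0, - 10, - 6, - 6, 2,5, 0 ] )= [ - 10, - 6, - 6 ,-5, - 5, 0,  0, 0, 2, 5 ]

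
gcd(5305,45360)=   5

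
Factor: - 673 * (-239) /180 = 2^(-2) * 3^( -2) * 5^ (-1 )*239^1 *673^1 =160847/180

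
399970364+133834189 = 533804553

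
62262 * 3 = 186786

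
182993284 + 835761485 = 1018754769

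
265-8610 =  - 8345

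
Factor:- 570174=- 2^1 * 3^1 * 11^1*53^1* 163^1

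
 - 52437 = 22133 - 74570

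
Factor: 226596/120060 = 821/435 =3^( - 1)*5^( - 1)*29^(  -  1 )*821^1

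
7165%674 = 425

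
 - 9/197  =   - 9/197 =-0.05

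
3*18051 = 54153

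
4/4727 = 4/4727 = 0.00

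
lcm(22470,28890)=202230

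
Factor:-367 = -367^1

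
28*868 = 24304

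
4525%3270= 1255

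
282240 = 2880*98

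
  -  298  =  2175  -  2473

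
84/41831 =84/41831 = 0.00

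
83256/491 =169 + 277/491 = 169.56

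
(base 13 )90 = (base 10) 117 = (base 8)165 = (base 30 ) 3R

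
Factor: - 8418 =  - 2^1*3^1*23^1* 61^1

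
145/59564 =145/59564  =  0.00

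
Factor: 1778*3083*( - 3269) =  - 2^1 * 7^2*127^1 *467^1*3083^1 = - 17919265406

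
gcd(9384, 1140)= 12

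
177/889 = 177/889 = 0.20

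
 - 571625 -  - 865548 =293923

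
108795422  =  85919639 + 22875783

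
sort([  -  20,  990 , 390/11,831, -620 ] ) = [ - 620, - 20,390/11,831 , 990 ]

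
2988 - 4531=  -1543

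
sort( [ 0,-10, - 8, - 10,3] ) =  [ -10,  -  10,  -  8, 0,3 ] 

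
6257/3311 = 1 + 2946/3311 = 1.89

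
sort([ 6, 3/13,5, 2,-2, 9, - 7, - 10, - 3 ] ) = [ - 10, - 7, - 3, -2, 3/13,2,5, 6, 9]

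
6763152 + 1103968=7867120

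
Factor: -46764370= - 2^1*5^1 *4676437^1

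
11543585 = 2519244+9024341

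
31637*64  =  2024768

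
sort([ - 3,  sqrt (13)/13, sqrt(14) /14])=[-3, sqrt( 14 )/14,sqrt (13) /13 ]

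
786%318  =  150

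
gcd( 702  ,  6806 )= 2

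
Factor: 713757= 3^1 * 11^1*43^1*503^1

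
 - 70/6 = -12 + 1/3 = - 11.67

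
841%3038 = 841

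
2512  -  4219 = - 1707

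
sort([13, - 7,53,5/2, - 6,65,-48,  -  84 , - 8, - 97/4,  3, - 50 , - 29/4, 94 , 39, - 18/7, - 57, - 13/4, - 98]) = [ - 98,-84 , - 57, -50,  -  48 , - 97/4, - 8, - 29/4 , - 7, - 6, - 13/4, - 18/7 , 5/2,  3,  13,39, 53,65, 94]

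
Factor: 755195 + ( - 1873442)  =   - 3^1*13^1 * 53^1*541^1  =  - 1118247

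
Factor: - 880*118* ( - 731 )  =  75907040 = 2^5 *5^1*11^1*17^1 * 43^1*59^1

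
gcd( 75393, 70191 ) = 9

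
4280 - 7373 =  - 3093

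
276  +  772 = 1048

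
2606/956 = 2 + 347/478 = 2.73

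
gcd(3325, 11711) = 7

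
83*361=29963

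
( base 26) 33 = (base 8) 121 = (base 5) 311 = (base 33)2f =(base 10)81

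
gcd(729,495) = 9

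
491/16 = 30+11/16 = 30.69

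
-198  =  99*(-2)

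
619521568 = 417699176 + 201822392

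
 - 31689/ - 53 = 31689/53 =597.91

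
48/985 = 48/985 = 0.05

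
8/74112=1/9264 = 0.00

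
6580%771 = 412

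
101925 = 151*675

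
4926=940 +3986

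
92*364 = 33488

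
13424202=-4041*( - 3322 )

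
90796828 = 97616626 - 6819798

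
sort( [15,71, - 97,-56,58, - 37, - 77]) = [ - 97,-77, - 56,-37 , 15, 58,71 ] 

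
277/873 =277/873 = 0.32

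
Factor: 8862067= 199^1*44533^1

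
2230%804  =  622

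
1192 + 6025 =7217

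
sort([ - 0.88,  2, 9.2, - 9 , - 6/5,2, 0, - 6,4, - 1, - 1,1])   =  [ - 9, - 6, - 6/5, - 1, - 1, - 0.88, 0,1, 2 , 2, 4, 9.2] 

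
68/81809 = 68/81809=0.00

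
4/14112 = 1/3528 = 0.00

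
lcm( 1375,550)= 2750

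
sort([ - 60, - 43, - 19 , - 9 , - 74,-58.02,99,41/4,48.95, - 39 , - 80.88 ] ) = [ - 80.88, - 74 , - 60, - 58.02 ,  -  43, - 39,  -  19, - 9,41/4,  48.95,99]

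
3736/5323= 3736/5323 = 0.70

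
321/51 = 6+ 5/17  =  6.29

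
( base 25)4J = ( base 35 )3e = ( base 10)119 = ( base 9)142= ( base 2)1110111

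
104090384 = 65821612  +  38268772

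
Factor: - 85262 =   -  2^1*89^1*479^1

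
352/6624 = 11/207 = 0.05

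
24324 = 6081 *4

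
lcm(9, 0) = 0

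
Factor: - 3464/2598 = -4/3 = - 2^2*3^ ( - 1 )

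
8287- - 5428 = 13715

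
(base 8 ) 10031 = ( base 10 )4121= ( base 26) 62d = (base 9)5578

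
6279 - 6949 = -670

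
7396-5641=1755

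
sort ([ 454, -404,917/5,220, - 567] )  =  [ - 567,-404,  917/5, 220, 454 ] 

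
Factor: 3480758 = 2^1 * 1740379^1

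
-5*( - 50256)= 251280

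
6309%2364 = 1581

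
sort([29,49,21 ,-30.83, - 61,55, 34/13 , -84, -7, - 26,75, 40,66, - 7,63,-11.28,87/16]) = [  -  84,-61, - 30.83,-26 ,-11.28, - 7, - 7, 34/13, 87/16,21, 29, 40,49,55,63,66, 75 ] 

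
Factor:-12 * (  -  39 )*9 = 4212 =2^2*3^4 * 13^1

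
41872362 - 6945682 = 34926680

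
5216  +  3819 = 9035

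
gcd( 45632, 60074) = 2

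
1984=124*16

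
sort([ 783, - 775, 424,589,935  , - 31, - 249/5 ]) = [ - 775, - 249/5 , - 31, 424,589, 783,935 ] 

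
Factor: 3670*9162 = 2^2*3^2*5^1 * 367^1*509^1 = 33624540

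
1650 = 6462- 4812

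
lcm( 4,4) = 4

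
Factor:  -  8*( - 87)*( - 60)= - 41760 = - 2^5*3^2*5^1*29^1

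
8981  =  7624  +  1357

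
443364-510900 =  - 67536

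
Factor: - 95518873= - 95518873^1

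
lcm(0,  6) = 0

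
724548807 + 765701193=1490250000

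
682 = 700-18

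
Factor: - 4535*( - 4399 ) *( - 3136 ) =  - 62561522240 = - 2^6*5^1*7^2*53^1*83^1 * 907^1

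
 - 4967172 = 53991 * ( - 92)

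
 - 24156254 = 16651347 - 40807601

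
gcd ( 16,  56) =8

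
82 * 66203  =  5428646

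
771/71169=257/23723  =  0.01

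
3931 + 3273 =7204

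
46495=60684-14189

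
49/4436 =49/4436 = 0.01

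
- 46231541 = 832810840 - 879042381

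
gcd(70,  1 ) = 1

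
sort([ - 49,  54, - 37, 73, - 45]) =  [-49, - 45, - 37, 54,73] 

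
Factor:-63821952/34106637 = -21273984/11368879 = - 2^7*3^2*37^ ( - 1)*59^1 * 313^1*307267^(- 1 )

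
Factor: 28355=5^1* 53^1*107^1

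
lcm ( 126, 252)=252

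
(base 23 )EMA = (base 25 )CGM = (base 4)1323302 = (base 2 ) 1111011110010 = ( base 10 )7922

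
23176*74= 1715024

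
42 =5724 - 5682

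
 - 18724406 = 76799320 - 95523726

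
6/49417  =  6/49417 = 0.00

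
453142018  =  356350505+96791513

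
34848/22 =1584 = 1584.00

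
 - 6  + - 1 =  - 7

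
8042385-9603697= - 1561312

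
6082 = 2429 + 3653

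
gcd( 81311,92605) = 1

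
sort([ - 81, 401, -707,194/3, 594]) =[  -  707, - 81,194/3,401 , 594]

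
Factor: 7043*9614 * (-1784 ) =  - 2^4*11^1 * 19^1*23^1 * 223^1*7043^1  =  - 120797141168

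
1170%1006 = 164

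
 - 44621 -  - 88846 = 44225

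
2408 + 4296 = 6704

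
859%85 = 9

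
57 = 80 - 23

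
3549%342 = 129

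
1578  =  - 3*( - 526 )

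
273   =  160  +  113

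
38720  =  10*3872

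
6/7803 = 2/2601 = 0.00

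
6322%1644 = 1390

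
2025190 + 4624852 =6650042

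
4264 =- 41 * ( - 104) 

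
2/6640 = 1/3320 = 0.00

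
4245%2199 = 2046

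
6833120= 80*85414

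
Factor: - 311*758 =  - 2^1*311^1 *379^1 =- 235738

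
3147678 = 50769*62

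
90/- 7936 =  - 1 + 3923/3968 = - 0.01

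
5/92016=5/92016 = 0.00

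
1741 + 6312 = 8053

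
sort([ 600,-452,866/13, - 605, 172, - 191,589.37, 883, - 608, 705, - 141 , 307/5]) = [-608, - 605,  -  452, - 191, - 141, 307/5, 866/13,172, 589.37, 600,705, 883] 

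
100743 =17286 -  - 83457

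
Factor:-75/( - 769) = 3^1 * 5^2*769^( - 1) 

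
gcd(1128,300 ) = 12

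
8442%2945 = 2552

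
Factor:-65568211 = - 173^1*379007^1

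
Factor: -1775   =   - 5^2*71^1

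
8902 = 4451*2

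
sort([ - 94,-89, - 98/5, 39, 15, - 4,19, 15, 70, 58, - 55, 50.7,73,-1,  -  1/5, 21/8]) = [- 94, - 89, - 55, - 98/5,-4, -1, - 1/5, 21/8,15, 15, 19,39, 50.7,58, 70, 73]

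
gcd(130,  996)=2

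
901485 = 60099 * 15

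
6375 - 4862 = 1513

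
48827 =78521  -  29694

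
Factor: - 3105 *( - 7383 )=3^4 * 5^1*23^2*107^1   =  22924215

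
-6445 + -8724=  - 15169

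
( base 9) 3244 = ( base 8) 4525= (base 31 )2f2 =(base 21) 58g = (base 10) 2389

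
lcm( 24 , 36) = 72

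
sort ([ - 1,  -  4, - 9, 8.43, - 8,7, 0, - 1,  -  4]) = [ - 9,  -  8 , - 4,-4, - 1, - 1, 0, 7 , 8.43 ] 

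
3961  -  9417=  - 5456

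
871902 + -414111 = 457791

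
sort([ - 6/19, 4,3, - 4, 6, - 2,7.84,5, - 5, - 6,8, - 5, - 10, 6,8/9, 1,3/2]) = [ - 10,-6, - 5, - 5, - 4, - 2, - 6/19, 8/9,1 , 3/2,3,4,5,6, 6,7.84, 8]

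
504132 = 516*977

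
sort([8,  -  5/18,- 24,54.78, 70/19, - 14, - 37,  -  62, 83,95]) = [  -  62,-37, - 24,-14,  -  5/18,70/19, 8,54.78, 83,95]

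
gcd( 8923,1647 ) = 1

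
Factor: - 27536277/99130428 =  - 2^( - 2)* 3^( - 1)*17^1*31^1*157^( - 1 )*17417^1*17539^( - 1) = -9178759/33043476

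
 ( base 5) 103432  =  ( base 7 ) 13355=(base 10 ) 3617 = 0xe21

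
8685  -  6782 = 1903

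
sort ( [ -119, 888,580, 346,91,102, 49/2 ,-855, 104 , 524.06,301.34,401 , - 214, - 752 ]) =[ - 855,-752,- 214, - 119,49/2, 91, 102,104,  301.34,346, 401,524.06, 580 , 888]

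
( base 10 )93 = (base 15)63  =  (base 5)333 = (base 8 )135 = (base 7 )162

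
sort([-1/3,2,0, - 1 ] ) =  [ - 1,  -  1/3,0,2 ]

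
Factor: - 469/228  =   - 2^( - 2)*3^( - 1)*7^1*19^( - 1 )  *67^1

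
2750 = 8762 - 6012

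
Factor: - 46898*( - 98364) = 4613074872 = 2^3 * 3^1* 7^1*131^1 * 179^1 * 1171^1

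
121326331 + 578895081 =700221412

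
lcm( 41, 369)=369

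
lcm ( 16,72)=144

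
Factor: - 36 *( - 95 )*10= 2^3*3^2*5^2*19^1 = 34200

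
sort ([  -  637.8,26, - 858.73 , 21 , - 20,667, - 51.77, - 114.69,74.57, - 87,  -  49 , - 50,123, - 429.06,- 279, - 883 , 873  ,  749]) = [-883, - 858.73 , - 637.8, - 429.06, - 279, - 114.69 , - 87, - 51.77, - 50 , - 49, - 20,21, 26,74.57,123,667, 749 , 873 ]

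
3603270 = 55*65514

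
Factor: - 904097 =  - 904097^1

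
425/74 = 5+55/74 = 5.74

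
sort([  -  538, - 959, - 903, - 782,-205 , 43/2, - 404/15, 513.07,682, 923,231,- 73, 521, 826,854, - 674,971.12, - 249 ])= [ - 959,- 903, - 782,- 674, - 538 , - 249,  -  205 , - 73, - 404/15,  43/2,231,  513.07 , 521,682, 826,  854,923,971.12]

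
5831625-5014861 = 816764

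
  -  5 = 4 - 9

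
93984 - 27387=66597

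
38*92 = 3496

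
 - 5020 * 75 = - 376500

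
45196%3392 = 1100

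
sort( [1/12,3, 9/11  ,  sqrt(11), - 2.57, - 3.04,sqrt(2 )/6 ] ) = [ - 3.04 , - 2.57,1/12,sqrt(2)/6,9/11, 3 , sqrt( 11 )]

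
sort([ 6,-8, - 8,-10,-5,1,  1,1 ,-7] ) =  [-10,-8,-8, - 7, - 5, 1,1,1,6]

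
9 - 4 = 5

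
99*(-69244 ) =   -  6855156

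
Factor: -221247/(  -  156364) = 2^ ( - 2)*3^2*61^1*97^( - 1) =549/388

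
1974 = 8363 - 6389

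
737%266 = 205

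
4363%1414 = 121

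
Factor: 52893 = 3^4*653^1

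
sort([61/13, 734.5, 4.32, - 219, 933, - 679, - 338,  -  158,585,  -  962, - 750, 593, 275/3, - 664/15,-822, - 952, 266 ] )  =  [ - 962, - 952,-822, - 750,- 679,-338 , -219, -158, - 664/15, 4.32,61/13, 275/3, 266, 585, 593,734.5,  933 ]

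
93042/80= 46521/40 =1163.03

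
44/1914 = 2/87  =  0.02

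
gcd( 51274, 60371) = 827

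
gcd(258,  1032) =258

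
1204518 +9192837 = 10397355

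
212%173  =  39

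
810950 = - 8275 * ( - 98) 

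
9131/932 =9 + 743/932 = 9.80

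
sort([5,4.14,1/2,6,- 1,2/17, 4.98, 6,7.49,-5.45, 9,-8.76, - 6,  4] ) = [ - 8.76 ,  -  6, - 5.45 ,- 1,2/17,1/2,4, 4.14,  4.98, 5,6,6, 7.49, 9 ] 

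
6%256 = 6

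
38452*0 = 0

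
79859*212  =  16930108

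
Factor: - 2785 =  - 5^1*557^1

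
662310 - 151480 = 510830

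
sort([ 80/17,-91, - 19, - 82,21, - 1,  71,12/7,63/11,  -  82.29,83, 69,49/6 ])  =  [ - 91, - 82.29, - 82,-19, - 1, 12/7,80/17,63/11, 49/6,  21, 69,71,83] 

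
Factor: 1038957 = 3^1*223^1*1553^1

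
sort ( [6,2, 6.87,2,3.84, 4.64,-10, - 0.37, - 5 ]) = [ - 10, - 5, - 0.37 , 2,2,3.84,4.64 , 6 , 6.87] 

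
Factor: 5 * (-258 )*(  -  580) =748200=2^3*3^1*5^2*29^1*43^1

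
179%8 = 3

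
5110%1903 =1304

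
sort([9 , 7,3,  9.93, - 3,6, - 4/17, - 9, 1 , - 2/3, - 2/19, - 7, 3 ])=[ - 9 , - 7, - 3, - 2/3, - 4/17, - 2/19,1, 3, 3,  6, 7,9,  9.93 ]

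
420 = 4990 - 4570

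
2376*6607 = 15698232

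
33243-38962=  - 5719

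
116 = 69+47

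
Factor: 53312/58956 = 784/867   =  2^4*3^ ( - 1)*7^2 * 17^( - 2 ) 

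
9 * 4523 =40707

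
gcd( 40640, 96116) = 4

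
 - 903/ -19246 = 903/19246 = 0.05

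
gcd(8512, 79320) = 8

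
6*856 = 5136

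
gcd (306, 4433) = 1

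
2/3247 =2/3247=0.00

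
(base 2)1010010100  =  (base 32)kk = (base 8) 1224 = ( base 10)660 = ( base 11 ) 550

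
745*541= 403045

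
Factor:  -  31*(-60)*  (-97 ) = -2^2*3^1*5^1 * 31^1*97^1= - 180420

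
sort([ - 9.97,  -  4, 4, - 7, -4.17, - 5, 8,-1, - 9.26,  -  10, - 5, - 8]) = [-10, - 9.97,-9.26,- 8,-7, - 5, - 5, - 4.17, - 4,-1,4, 8 ]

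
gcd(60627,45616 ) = 1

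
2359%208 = 71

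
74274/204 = 364 + 3/34 = 364.09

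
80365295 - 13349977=67015318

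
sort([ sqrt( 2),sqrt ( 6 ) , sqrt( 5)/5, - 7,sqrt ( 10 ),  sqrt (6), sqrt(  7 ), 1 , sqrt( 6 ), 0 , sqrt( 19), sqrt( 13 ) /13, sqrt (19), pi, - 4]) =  [ - 7 , - 4,0, sqrt( 13)/13, sqrt( 5 )/5 , 1,  sqrt( 2), sqrt ( 6),sqrt(6), sqrt(6 ), sqrt(7 ),  pi,  sqrt( 10),sqrt( 19 ), sqrt( 19) ] 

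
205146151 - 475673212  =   - 270527061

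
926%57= 14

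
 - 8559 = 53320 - 61879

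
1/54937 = 1/54937 = 0.00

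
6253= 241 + 6012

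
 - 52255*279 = -14579145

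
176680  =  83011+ 93669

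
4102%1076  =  874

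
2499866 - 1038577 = 1461289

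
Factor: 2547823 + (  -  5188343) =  - 2^3*5^1*251^1*263^1  =  -2640520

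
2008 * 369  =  740952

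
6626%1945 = 791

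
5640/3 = 1880 = 1880.00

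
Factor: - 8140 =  - 2^2*5^1 *11^1*37^1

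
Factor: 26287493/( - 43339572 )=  - 2^( - 2)*3^(  -  2)*29^(-1)*3253^1 *8081^1 *41513^ ( - 1)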